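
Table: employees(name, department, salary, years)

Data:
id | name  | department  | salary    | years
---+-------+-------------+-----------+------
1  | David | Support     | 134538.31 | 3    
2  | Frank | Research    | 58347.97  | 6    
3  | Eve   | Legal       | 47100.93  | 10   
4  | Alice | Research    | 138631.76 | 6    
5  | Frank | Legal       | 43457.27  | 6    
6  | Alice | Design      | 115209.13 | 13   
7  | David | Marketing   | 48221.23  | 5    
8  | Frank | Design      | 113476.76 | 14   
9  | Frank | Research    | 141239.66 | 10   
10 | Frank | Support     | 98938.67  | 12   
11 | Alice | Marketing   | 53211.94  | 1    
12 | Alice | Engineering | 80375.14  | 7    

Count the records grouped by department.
SELECT department, COUNT(*) as count
FROM employees
GROUP BY department

Result:
  Design: 2
  Engineering: 1
  Legal: 2
  Marketing: 2
  Research: 3
  Support: 2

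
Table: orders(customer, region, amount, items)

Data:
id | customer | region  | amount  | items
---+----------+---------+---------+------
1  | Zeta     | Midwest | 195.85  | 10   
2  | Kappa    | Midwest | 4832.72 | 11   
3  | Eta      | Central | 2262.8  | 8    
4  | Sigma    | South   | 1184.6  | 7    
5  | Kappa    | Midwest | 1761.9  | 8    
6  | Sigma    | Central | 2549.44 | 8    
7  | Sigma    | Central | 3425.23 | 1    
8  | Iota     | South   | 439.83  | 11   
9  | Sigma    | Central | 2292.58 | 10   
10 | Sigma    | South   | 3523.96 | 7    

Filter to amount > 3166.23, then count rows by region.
SELECT region, COUNT(*)
FROM orders
WHERE amount > 3166.23
GROUP BY region

Note: WHERE filters rows before grouping.

Result:
  Central: 1
  Midwest: 1
  South: 1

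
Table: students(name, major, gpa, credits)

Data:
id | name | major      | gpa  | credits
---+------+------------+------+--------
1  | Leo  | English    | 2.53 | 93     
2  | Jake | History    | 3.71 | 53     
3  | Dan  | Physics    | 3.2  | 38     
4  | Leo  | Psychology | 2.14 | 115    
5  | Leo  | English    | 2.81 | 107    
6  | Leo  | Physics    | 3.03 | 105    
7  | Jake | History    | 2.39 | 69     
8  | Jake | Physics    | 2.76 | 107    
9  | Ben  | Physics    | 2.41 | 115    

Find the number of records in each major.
SELECT major, COUNT(*) as count
FROM students
GROUP BY major

Result:
  English: 2
  History: 2
  Physics: 4
  Psychology: 1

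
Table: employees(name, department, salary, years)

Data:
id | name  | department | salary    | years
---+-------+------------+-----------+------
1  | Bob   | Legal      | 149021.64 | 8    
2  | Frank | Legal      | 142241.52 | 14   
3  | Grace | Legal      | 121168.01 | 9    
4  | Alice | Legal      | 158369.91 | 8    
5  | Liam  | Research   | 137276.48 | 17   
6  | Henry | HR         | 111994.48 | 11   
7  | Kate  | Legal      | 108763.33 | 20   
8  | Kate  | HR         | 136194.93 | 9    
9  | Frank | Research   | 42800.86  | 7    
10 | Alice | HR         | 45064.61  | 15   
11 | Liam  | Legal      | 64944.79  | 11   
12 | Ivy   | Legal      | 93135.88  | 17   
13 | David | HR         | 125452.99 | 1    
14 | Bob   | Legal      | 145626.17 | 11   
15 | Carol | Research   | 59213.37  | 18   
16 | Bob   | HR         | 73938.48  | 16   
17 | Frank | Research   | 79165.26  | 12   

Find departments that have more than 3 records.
SELECT department, COUNT(*) as cnt
FROM employees
GROUP BY department
HAVING COUNT(*) > 3

Result:
  HR: 5
  Legal: 8
  Research: 4

Note: HAVING filters groups after aggregation, WHERE filters rows before.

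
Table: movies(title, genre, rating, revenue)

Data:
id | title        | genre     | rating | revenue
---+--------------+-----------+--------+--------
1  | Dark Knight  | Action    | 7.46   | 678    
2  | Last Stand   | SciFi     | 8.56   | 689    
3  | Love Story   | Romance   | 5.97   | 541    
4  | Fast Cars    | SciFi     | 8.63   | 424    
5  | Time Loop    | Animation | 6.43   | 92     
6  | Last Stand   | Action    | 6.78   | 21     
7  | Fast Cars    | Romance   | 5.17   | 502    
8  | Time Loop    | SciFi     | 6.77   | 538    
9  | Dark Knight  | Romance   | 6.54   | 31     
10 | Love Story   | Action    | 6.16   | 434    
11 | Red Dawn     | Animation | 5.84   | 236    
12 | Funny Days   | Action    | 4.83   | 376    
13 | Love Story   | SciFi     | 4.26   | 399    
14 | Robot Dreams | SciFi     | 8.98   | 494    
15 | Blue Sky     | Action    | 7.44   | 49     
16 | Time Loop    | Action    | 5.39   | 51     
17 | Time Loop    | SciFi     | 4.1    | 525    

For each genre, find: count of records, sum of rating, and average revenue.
SELECT genre,
       COUNT(*) as cnt,
       SUM(rating) as total_rating,
       AVG(revenue) as avg_revenue
FROM movies
GROUP BY genre

Result:
  Action: 6 records, 38.06 total rating, 268.17 avg revenue
  Animation: 2 records, 12.27 total rating, 164.00 avg revenue
  Romance: 3 records, 17.68 total rating, 358.00 avg revenue
  SciFi: 6 records, 41.30 total rating, 511.50 avg revenue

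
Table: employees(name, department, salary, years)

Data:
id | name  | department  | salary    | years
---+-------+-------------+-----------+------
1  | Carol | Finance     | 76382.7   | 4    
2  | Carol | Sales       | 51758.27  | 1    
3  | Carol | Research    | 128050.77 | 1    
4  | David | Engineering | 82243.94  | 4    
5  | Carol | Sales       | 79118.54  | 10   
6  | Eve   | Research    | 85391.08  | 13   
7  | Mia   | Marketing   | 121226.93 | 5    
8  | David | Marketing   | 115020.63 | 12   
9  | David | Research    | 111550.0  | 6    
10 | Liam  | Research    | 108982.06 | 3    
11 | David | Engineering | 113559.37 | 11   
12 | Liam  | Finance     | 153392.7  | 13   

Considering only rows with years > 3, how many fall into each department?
SELECT department, COUNT(*)
FROM employees
WHERE years > 3
GROUP BY department

Note: WHERE filters rows before grouping.

Result:
  Engineering: 2
  Finance: 2
  Marketing: 2
  Research: 2
  Sales: 1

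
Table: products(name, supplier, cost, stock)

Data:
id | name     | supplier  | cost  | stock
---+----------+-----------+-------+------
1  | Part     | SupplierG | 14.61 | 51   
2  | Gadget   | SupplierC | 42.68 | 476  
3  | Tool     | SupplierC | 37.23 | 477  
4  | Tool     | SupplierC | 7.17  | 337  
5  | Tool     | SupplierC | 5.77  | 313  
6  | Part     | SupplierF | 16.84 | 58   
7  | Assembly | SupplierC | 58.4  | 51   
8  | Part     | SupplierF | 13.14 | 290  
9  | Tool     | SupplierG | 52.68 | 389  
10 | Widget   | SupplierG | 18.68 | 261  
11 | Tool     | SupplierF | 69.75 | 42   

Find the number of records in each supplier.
SELECT supplier, COUNT(*) as count
FROM products
GROUP BY supplier

Result:
  SupplierC: 5
  SupplierF: 3
  SupplierG: 3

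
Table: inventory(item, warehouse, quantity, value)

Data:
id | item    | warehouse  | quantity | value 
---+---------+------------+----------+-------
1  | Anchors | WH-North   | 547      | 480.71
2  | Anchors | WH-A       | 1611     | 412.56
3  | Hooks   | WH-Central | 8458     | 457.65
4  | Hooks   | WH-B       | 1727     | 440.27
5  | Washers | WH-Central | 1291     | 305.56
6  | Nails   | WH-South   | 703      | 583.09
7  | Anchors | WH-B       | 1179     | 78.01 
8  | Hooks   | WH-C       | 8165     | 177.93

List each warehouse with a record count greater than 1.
SELECT warehouse, COUNT(*) as cnt
FROM inventory
GROUP BY warehouse
HAVING COUNT(*) > 1

Result:
  WH-B: 2
  WH-Central: 2

Note: HAVING filters groups after aggregation, WHERE filters rows before.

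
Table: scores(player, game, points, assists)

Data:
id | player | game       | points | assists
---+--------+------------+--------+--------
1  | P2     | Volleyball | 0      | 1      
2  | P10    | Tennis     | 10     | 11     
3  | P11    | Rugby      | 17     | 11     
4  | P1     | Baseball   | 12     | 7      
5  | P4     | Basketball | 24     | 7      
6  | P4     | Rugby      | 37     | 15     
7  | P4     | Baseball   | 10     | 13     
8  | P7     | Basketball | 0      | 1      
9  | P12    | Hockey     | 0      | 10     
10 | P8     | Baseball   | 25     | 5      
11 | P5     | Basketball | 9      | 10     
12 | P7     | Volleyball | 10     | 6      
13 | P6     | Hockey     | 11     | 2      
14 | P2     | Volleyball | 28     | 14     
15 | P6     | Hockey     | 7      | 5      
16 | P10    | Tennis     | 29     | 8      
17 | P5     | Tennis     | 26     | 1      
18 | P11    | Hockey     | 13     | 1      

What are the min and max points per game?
SELECT game, MIN(points), MAX(points)
FROM scores
GROUP BY game

Result:
  Baseball: min=10, max=25
  Basketball: min=0, max=24
  Hockey: min=0, max=13
  Rugby: min=17, max=37
  Tennis: min=10, max=29
  Volleyball: min=0, max=28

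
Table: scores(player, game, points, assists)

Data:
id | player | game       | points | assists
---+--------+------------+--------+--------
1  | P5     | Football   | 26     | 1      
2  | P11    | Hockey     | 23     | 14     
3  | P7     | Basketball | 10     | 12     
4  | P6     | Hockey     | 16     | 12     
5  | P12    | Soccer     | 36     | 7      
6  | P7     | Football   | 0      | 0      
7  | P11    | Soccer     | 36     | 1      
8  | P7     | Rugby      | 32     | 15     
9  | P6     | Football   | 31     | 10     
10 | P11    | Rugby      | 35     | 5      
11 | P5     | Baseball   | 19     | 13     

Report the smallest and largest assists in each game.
SELECT game, MIN(assists), MAX(assists)
FROM scores
GROUP BY game

Result:
  Baseball: min=13, max=13
  Basketball: min=12, max=12
  Football: min=0, max=10
  Hockey: min=12, max=14
  Rugby: min=5, max=15
  Soccer: min=1, max=7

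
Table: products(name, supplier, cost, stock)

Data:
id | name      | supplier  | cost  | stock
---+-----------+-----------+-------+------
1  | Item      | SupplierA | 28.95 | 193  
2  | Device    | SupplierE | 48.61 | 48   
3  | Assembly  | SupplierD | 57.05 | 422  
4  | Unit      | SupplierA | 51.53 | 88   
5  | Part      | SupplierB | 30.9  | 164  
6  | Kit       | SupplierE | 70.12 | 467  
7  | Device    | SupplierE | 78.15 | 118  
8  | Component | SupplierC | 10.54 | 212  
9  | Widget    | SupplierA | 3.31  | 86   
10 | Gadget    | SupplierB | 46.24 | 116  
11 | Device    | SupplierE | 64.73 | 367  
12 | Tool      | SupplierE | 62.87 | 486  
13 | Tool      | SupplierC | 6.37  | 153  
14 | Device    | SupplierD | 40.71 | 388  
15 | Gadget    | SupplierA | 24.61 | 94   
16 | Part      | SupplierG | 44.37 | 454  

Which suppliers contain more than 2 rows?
SELECT supplier, COUNT(*) as cnt
FROM products
GROUP BY supplier
HAVING COUNT(*) > 2

Result:
  SupplierA: 4
  SupplierE: 5

Note: HAVING filters groups after aggregation, WHERE filters rows before.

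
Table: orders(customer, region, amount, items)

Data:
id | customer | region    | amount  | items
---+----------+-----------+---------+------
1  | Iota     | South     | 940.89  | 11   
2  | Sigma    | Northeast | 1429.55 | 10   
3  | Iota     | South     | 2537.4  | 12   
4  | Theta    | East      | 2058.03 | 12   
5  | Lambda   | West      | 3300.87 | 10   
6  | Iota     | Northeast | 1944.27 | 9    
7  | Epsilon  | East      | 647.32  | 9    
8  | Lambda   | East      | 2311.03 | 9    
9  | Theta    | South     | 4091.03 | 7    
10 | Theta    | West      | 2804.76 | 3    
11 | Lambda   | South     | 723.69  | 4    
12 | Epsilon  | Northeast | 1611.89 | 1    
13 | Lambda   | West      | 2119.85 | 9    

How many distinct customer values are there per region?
SELECT region, COUNT(DISTINCT customer)
FROM orders
GROUP BY region

Result:
  East: 3 distinct
  Northeast: 3 distinct
  South: 3 distinct
  West: 2 distinct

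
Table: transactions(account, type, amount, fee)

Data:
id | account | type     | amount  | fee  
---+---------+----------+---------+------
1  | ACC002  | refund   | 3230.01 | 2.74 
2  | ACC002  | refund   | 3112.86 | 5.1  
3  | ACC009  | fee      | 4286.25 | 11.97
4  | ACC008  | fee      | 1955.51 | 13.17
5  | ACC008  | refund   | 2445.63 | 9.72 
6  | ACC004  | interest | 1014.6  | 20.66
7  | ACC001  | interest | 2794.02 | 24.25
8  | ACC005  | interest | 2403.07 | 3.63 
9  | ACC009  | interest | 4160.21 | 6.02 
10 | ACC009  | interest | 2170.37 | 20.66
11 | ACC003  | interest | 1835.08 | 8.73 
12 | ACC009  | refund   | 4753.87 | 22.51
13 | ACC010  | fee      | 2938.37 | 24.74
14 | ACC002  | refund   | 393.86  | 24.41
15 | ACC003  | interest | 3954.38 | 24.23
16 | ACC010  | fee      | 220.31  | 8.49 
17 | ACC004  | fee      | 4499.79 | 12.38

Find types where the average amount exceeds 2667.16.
SELECT type, AVG(amount)
FROM transactions
GROUP BY type
HAVING AVG(amount) > 2667.16

Result:
  fee: avg=2780.05
  refund: avg=2787.25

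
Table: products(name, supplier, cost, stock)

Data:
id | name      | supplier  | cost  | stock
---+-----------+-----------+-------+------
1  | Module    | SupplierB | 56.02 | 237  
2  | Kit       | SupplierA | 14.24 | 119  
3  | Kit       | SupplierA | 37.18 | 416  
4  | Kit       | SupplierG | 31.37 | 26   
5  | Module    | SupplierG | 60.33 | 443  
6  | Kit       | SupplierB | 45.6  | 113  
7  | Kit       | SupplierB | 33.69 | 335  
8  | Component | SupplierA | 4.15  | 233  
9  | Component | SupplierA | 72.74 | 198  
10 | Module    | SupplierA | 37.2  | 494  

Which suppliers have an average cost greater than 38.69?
SELECT supplier, AVG(cost)
FROM products
GROUP BY supplier
HAVING AVG(cost) > 38.69

Result:
  SupplierB: avg=45.10
  SupplierG: avg=45.85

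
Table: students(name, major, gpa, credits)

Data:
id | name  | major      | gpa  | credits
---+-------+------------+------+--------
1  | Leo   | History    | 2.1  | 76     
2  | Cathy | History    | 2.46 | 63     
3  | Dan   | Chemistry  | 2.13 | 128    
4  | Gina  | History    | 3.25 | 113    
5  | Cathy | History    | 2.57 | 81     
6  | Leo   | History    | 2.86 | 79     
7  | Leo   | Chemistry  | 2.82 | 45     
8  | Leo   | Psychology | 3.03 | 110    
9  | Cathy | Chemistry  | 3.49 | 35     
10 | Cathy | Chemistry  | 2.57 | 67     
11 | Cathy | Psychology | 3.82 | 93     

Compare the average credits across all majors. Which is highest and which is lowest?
SELECT major, AVG(credits)
FROM students
GROUP BY major
ORDER BY AVG(credits)

All groups:
  Chemistry: 68.75
  History: 82.40
  Psychology: 101.50

Highest: Psychology (101.50)
Lowest: Chemistry (68.75)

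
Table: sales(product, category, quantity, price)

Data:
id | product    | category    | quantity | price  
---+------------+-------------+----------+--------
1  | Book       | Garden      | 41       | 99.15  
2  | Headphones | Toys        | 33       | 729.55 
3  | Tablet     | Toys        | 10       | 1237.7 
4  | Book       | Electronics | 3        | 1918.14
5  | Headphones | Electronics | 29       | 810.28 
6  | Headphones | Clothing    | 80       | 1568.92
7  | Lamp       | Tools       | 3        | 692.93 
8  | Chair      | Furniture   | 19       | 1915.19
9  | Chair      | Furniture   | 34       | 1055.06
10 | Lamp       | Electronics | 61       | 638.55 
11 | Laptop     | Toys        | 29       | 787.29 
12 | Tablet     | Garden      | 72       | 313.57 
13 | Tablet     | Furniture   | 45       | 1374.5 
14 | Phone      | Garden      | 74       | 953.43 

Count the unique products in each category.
SELECT category, COUNT(DISTINCT product)
FROM sales
GROUP BY category

Result:
  Clothing: 1 distinct
  Electronics: 3 distinct
  Furniture: 2 distinct
  Garden: 3 distinct
  Tools: 1 distinct
  Toys: 3 distinct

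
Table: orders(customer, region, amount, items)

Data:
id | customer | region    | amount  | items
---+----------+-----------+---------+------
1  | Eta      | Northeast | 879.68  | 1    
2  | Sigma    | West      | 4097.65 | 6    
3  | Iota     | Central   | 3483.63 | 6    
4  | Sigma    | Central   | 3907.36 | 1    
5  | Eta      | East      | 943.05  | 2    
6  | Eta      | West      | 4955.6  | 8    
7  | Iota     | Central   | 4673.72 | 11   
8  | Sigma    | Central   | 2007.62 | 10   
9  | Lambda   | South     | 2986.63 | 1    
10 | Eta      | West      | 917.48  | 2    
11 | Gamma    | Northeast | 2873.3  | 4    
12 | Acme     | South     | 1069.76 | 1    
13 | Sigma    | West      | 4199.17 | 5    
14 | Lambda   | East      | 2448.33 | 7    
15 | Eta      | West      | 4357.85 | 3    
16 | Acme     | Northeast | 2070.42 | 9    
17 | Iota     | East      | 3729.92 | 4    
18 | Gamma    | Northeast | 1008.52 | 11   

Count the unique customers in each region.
SELECT region, COUNT(DISTINCT customer)
FROM orders
GROUP BY region

Result:
  Central: 2 distinct
  East: 3 distinct
  Northeast: 3 distinct
  South: 2 distinct
  West: 2 distinct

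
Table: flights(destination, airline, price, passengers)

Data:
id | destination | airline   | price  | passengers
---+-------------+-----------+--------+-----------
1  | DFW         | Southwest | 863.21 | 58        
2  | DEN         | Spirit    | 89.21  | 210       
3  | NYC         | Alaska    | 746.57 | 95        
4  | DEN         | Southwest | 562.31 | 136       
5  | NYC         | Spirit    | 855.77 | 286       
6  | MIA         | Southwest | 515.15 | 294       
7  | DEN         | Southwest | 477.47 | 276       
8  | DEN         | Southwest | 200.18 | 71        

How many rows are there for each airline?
SELECT airline, COUNT(*) as count
FROM flights
GROUP BY airline

Result:
  Alaska: 1
  Southwest: 5
  Spirit: 2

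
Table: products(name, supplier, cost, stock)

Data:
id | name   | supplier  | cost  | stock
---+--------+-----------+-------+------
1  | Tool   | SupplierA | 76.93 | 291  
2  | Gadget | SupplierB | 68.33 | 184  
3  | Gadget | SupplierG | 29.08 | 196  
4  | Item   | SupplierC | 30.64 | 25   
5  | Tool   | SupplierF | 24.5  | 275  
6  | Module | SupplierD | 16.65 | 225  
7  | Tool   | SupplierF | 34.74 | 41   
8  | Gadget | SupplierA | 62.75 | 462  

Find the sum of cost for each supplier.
SELECT supplier, SUM(cost) as result
FROM products
GROUP BY supplier

Result:
  SupplierA: 139.68
  SupplierB: 68.33
  SupplierC: 30.64
  SupplierD: 16.65
  SupplierF: 59.24
  SupplierG: 29.08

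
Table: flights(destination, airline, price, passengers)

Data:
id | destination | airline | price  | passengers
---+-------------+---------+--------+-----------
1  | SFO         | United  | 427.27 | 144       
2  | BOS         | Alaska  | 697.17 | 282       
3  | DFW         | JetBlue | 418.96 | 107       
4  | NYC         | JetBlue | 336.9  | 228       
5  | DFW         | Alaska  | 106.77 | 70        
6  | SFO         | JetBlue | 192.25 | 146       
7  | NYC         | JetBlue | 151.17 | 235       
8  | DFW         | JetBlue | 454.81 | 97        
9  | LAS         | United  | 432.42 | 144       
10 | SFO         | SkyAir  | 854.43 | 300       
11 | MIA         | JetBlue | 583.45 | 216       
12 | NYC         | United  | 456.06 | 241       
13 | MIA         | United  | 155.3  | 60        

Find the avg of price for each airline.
SELECT airline, AVG(price) as result
FROM flights
GROUP BY airline

Result:
  Alaska: 401.97
  JetBlue: 356.26
  SkyAir: 854.43
  United: 367.76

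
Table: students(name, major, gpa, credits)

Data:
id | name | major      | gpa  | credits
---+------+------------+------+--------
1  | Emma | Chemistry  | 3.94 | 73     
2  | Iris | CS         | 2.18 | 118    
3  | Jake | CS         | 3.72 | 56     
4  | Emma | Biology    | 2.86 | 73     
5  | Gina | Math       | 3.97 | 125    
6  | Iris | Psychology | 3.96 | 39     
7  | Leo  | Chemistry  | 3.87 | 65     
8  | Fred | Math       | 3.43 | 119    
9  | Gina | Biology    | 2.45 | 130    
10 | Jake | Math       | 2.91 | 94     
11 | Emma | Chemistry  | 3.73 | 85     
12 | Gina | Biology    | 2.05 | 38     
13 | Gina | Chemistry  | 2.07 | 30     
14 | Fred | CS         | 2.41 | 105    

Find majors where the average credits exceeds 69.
SELECT major, AVG(credits)
FROM students
GROUP BY major
HAVING AVG(credits) > 69

Result:
  Biology: avg=80.33
  CS: avg=93.00
  Math: avg=112.67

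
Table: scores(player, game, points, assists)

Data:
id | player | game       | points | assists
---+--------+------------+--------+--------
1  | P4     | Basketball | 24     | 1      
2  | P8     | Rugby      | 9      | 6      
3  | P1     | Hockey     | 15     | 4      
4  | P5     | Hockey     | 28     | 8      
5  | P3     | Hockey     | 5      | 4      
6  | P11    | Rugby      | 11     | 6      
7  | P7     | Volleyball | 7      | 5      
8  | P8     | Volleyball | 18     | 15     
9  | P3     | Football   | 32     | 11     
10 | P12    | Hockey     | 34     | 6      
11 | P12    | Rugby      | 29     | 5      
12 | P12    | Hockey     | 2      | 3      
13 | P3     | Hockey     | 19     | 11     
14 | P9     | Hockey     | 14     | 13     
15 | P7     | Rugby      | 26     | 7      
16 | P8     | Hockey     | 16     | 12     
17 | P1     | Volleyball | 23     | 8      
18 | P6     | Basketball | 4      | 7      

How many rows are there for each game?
SELECT game, COUNT(*) as count
FROM scores
GROUP BY game

Result:
  Basketball: 2
  Football: 1
  Hockey: 8
  Rugby: 4
  Volleyball: 3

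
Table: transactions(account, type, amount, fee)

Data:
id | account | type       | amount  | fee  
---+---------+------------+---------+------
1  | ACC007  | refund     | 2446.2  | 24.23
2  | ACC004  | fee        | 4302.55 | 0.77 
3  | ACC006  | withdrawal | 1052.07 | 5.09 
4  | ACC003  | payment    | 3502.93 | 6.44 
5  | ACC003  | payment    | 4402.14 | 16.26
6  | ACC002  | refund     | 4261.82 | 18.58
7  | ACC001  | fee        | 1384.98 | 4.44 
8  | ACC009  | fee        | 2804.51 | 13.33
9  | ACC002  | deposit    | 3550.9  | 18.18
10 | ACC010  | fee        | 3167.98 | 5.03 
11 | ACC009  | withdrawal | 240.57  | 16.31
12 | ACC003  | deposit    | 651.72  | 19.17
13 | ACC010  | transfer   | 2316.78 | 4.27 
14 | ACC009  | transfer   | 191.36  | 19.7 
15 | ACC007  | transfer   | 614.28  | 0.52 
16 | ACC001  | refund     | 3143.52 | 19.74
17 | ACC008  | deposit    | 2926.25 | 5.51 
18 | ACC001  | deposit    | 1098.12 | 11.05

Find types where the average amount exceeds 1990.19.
SELECT type, AVG(amount)
FROM transactions
GROUP BY type
HAVING AVG(amount) > 1990.19

Result:
  deposit: avg=2056.75
  fee: avg=2915.01
  payment: avg=3952.54
  refund: avg=3283.85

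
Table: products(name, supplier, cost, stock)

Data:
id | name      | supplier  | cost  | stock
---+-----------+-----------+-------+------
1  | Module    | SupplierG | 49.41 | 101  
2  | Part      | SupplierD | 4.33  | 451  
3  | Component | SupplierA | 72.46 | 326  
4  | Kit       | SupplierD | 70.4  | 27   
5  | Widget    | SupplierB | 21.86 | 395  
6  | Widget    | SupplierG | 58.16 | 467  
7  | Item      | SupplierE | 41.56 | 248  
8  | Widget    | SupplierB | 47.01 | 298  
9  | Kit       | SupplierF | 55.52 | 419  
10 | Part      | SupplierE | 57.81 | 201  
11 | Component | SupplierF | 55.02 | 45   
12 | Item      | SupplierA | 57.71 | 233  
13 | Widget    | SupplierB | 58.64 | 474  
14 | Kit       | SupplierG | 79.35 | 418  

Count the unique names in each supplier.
SELECT supplier, COUNT(DISTINCT name)
FROM products
GROUP BY supplier

Result:
  SupplierA: 2 distinct
  SupplierB: 1 distinct
  SupplierD: 2 distinct
  SupplierE: 2 distinct
  SupplierF: 2 distinct
  SupplierG: 3 distinct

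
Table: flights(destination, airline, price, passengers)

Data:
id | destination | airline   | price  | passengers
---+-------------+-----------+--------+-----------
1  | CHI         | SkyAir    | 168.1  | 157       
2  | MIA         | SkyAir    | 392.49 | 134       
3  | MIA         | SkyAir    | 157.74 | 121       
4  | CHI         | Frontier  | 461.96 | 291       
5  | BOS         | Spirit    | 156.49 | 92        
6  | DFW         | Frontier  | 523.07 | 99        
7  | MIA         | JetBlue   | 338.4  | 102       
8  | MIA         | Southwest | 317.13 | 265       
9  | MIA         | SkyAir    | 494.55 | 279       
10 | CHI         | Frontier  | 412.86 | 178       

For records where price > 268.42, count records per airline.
SELECT airline, COUNT(*)
FROM flights
WHERE price > 268.42
GROUP BY airline

Note: WHERE filters rows before grouping.

Result:
  Frontier: 3
  JetBlue: 1
  SkyAir: 2
  Southwest: 1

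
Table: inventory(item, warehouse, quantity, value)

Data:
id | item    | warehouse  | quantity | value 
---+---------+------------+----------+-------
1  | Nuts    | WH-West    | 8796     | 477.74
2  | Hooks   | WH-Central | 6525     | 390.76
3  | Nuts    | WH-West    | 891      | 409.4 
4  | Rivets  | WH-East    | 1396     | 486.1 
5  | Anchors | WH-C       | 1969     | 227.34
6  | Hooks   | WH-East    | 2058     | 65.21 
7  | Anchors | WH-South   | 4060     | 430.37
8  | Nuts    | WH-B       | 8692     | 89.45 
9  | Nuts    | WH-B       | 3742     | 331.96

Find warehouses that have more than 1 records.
SELECT warehouse, COUNT(*) as cnt
FROM inventory
GROUP BY warehouse
HAVING COUNT(*) > 1

Result:
  WH-B: 2
  WH-East: 2
  WH-West: 2

Note: HAVING filters groups after aggregation, WHERE filters rows before.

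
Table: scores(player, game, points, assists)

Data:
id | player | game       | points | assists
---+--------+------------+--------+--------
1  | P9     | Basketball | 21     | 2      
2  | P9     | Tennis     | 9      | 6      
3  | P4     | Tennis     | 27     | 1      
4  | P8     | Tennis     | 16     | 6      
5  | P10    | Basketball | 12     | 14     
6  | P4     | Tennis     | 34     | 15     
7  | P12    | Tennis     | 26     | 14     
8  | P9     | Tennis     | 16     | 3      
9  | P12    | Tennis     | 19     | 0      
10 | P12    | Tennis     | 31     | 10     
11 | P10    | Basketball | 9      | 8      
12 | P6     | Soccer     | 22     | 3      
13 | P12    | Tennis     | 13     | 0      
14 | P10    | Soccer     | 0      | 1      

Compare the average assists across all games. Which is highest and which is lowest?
SELECT game, AVG(assists)
FROM scores
GROUP BY game
ORDER BY AVG(assists)

All groups:
  Soccer: 2.00
  Tennis: 6.11
  Basketball: 8.00

Highest: Basketball (8.00)
Lowest: Soccer (2.00)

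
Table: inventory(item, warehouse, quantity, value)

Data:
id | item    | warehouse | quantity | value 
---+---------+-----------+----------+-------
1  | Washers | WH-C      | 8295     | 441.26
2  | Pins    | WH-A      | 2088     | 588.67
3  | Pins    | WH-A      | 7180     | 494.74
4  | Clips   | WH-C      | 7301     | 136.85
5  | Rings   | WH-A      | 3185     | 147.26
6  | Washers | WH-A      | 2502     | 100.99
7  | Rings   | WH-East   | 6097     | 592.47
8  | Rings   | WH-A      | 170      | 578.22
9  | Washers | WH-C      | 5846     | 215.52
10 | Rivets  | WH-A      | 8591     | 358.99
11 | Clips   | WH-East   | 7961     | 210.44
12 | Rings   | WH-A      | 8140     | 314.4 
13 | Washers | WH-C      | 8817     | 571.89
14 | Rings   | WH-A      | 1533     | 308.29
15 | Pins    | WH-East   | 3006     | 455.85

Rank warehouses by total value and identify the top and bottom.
SELECT warehouse, SUM(value)
FROM inventory
GROUP BY warehouse
ORDER BY SUM(value)

All groups:
  WH-East: 1258.76
  WH-C: 1365.52
  WH-A: 2891.56

Highest: WH-A (2891.56)
Lowest: WH-East (1258.76)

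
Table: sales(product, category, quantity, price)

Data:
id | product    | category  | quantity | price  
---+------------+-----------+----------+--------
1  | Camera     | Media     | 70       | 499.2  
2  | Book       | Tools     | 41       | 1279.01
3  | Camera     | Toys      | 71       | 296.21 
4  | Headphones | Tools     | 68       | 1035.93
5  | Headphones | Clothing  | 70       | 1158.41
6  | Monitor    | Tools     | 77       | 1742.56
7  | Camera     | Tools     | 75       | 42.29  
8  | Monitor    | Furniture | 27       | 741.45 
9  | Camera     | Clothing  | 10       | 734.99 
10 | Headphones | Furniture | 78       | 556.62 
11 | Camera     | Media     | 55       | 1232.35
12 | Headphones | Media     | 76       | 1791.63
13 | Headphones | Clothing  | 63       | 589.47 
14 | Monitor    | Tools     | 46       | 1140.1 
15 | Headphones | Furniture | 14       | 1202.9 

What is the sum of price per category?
SELECT category, SUM(price) as result
FROM sales
GROUP BY category

Result:
  Clothing: 2482.87
  Furniture: 2500.97
  Media: 3523.18
  Tools: 5239.89
  Toys: 296.21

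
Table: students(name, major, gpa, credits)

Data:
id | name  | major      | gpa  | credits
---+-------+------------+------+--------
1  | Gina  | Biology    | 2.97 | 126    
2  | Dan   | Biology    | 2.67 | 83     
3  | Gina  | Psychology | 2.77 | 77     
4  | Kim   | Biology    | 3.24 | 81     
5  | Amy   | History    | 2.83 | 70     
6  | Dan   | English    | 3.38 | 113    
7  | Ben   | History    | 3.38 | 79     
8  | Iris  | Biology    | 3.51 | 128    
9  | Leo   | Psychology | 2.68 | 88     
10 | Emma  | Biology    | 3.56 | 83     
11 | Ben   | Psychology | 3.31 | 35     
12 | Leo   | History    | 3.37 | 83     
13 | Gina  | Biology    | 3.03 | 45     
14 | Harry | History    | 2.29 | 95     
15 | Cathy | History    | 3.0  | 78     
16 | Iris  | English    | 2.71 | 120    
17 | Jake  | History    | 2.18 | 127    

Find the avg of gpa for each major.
SELECT major, AVG(gpa) as result
FROM students
GROUP BY major

Result:
  Biology: 3.16
  English: 3.05
  History: 2.84
  Psychology: 2.92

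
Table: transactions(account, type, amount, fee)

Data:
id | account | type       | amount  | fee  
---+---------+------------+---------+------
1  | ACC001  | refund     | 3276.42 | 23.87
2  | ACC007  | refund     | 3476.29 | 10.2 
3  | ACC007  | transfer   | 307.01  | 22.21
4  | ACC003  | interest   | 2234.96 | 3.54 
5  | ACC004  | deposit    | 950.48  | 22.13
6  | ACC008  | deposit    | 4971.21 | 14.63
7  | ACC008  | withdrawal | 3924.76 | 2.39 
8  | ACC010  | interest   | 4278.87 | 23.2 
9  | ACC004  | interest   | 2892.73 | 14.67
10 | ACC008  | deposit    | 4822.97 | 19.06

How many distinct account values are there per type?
SELECT type, COUNT(DISTINCT account)
FROM transactions
GROUP BY type

Result:
  deposit: 2 distinct
  interest: 3 distinct
  refund: 2 distinct
  transfer: 1 distinct
  withdrawal: 1 distinct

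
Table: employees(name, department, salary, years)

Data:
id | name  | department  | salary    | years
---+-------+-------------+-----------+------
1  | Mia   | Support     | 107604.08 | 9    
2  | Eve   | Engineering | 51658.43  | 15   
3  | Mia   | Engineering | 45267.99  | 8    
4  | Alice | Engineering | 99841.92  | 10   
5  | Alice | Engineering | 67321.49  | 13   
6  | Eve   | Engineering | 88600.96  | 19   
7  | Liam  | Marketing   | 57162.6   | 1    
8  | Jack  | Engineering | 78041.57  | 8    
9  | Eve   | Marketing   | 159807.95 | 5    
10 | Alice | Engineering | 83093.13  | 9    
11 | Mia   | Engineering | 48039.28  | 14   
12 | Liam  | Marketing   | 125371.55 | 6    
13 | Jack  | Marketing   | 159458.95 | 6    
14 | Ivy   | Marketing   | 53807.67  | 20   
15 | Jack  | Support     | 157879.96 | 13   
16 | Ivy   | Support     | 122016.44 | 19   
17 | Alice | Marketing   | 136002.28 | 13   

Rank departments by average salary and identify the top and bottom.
SELECT department, AVG(salary)
FROM employees
GROUP BY department
ORDER BY AVG(salary)

All groups:
  Engineering: 70233.10
  Marketing: 115268.50
  Support: 129166.83

Highest: Support (129166.83)
Lowest: Engineering (70233.10)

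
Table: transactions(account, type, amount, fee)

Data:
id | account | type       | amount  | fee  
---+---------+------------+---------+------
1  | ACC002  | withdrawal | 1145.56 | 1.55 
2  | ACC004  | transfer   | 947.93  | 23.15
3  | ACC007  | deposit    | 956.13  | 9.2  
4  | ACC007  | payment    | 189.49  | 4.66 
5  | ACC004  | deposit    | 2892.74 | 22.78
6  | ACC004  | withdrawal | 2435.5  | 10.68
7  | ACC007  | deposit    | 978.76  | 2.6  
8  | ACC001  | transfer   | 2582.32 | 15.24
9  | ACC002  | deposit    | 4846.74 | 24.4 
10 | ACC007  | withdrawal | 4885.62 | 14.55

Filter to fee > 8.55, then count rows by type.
SELECT type, COUNT(*)
FROM transactions
WHERE fee > 8.55
GROUP BY type

Note: WHERE filters rows before grouping.

Result:
  deposit: 3
  transfer: 2
  withdrawal: 2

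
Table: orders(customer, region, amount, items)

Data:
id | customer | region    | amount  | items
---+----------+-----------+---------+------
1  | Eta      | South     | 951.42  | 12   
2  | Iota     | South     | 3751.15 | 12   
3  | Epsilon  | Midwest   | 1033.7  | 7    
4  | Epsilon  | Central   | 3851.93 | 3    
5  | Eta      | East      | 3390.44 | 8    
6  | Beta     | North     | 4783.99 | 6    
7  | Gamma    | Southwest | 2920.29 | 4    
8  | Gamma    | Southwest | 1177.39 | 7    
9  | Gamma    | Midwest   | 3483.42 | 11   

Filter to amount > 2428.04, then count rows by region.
SELECT region, COUNT(*)
FROM orders
WHERE amount > 2428.04
GROUP BY region

Note: WHERE filters rows before grouping.

Result:
  Central: 1
  East: 1
  Midwest: 1
  North: 1
  South: 1
  Southwest: 1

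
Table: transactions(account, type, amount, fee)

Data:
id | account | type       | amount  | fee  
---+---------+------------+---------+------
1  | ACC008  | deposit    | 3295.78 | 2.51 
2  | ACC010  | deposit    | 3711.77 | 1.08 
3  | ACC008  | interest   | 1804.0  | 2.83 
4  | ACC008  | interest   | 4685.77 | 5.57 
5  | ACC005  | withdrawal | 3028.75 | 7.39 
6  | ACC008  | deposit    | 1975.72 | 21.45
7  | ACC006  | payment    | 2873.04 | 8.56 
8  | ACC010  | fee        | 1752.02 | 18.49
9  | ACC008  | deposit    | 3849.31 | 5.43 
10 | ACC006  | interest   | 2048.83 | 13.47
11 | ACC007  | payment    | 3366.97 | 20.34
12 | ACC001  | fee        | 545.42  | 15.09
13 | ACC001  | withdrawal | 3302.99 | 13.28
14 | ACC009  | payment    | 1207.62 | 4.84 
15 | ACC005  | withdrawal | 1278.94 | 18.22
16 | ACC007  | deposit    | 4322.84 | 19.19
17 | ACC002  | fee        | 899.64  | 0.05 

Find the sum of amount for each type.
SELECT type, SUM(amount) as result
FROM transactions
GROUP BY type

Result:
  deposit: 17155.42
  fee: 3197.08
  interest: 8538.60
  payment: 7447.63
  withdrawal: 7610.68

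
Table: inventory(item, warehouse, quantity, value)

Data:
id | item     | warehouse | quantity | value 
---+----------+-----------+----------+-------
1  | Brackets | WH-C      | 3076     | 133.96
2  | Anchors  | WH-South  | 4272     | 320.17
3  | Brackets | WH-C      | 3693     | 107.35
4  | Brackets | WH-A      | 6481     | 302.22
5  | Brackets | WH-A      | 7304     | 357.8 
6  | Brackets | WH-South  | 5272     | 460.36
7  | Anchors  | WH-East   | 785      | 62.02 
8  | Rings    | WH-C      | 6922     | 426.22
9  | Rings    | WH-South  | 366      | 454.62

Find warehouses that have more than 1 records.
SELECT warehouse, COUNT(*) as cnt
FROM inventory
GROUP BY warehouse
HAVING COUNT(*) > 1

Result:
  WH-A: 2
  WH-C: 3
  WH-South: 3

Note: HAVING filters groups after aggregation, WHERE filters rows before.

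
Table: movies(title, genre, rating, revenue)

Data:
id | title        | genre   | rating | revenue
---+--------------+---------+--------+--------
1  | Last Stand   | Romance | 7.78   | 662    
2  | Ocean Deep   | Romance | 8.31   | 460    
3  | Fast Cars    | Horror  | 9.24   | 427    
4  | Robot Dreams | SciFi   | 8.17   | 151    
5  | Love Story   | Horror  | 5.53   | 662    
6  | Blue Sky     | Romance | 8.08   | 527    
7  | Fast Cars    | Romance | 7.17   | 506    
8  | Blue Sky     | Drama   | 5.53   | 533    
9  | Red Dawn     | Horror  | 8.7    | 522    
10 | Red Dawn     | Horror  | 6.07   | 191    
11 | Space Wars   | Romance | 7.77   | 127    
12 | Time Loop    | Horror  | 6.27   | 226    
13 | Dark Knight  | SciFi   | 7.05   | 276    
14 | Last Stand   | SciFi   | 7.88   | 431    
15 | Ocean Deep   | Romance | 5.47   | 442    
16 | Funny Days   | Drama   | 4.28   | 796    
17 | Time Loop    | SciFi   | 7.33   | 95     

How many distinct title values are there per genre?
SELECT genre, COUNT(DISTINCT title)
FROM movies
GROUP BY genre

Result:
  Drama: 2 distinct
  Horror: 4 distinct
  Romance: 5 distinct
  SciFi: 4 distinct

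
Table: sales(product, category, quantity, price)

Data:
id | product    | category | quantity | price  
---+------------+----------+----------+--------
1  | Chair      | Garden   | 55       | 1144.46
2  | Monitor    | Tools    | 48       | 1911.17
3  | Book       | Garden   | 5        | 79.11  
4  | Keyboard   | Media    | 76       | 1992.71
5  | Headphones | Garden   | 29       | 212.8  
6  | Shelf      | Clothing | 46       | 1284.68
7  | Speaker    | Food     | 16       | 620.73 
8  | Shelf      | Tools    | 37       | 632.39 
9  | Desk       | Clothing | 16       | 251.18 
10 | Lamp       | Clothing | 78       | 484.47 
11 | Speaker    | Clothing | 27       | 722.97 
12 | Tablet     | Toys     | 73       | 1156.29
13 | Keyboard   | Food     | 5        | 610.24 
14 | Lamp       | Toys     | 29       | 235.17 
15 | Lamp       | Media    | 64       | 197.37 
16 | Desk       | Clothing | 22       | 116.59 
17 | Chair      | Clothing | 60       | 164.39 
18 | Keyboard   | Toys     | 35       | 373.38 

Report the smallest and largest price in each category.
SELECT category, MIN(price), MAX(price)
FROM sales
GROUP BY category

Result:
  Clothing: min=116.59, max=1284.68
  Food: min=610.24, max=620.73
  Garden: min=79.11, max=1144.46
  Media: min=197.37, max=1992.71
  Tools: min=632.39, max=1911.17
  Toys: min=235.17, max=1156.29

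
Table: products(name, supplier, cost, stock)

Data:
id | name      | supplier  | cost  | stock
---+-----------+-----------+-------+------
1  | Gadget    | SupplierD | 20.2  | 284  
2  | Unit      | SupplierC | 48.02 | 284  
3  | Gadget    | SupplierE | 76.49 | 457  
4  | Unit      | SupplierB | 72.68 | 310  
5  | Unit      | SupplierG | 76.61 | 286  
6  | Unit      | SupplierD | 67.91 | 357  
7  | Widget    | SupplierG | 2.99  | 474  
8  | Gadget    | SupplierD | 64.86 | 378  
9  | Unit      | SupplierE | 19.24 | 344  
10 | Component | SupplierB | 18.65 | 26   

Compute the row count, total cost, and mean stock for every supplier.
SELECT supplier,
       COUNT(*) as cnt,
       SUM(cost) as total_cost,
       AVG(stock) as avg_stock
FROM products
GROUP BY supplier

Result:
  SupplierB: 2 records, 91.33 total cost, 168.00 avg stock
  SupplierC: 1 records, 48.02 total cost, 284.00 avg stock
  SupplierD: 3 records, 152.97 total cost, 339.67 avg stock
  SupplierE: 2 records, 95.73 total cost, 400.50 avg stock
  SupplierG: 2 records, 79.60 total cost, 380.00 avg stock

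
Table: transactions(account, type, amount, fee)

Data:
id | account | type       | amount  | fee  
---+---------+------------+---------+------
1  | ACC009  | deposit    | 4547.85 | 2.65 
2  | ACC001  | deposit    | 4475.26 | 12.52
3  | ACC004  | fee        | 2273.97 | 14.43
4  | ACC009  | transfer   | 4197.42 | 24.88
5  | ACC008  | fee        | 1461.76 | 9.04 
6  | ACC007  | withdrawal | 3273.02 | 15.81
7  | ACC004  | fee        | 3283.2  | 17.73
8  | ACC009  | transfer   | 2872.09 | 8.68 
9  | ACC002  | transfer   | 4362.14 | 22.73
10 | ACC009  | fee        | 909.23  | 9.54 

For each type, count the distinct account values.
SELECT type, COUNT(DISTINCT account)
FROM transactions
GROUP BY type

Result:
  deposit: 2 distinct
  fee: 3 distinct
  transfer: 2 distinct
  withdrawal: 1 distinct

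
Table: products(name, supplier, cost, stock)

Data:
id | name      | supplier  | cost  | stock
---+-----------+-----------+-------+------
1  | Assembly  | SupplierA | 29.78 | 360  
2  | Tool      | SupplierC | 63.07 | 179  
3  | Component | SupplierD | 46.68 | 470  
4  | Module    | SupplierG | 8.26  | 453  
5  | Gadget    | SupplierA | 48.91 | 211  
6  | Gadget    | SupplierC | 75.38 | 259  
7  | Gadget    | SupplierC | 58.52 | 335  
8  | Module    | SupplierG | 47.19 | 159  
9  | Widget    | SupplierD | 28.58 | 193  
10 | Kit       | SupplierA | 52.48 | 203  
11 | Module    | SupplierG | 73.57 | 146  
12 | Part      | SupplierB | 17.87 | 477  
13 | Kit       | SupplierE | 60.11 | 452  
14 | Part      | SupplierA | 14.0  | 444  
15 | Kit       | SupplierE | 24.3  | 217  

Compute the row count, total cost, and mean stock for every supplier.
SELECT supplier,
       COUNT(*) as cnt,
       SUM(cost) as total_cost,
       AVG(stock) as avg_stock
FROM products
GROUP BY supplier

Result:
  SupplierA: 4 records, 145.17 total cost, 304.50 avg stock
  SupplierB: 1 records, 17.87 total cost, 477.00 avg stock
  SupplierC: 3 records, 196.97 total cost, 257.67 avg stock
  SupplierD: 2 records, 75.26 total cost, 331.50 avg stock
  SupplierE: 2 records, 84.41 total cost, 334.50 avg stock
  SupplierG: 3 records, 129.02 total cost, 252.67 avg stock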